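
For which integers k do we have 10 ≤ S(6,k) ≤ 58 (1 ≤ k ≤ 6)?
2, 5

Explanation: S(6,1)=1; S(6,2)=31; S(6,3)=90; S(6,4)=65; S(6,5)=15; S(6,6)=1. So valid k = 2, 5.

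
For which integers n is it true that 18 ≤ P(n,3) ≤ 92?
4, 5

Working:
P(3,3)=6; P(4,3)=24; P(5,3)=60; P(6,3)=120. So valid n = 4, 5.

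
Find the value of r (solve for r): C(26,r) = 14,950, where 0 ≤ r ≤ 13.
4

Reasoning: C(26,r) is increasing for 0 ≤ r ≤ 13. Stepping up (C(26,r+1) = C(26,r)·(26−r)/(r+1)): C(26,1) = 26, C(26,2) = 325, C(26,3) = 2,600, C(26,4) = 14,950 ✓. So r = 4.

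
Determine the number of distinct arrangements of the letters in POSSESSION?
75,600

Explanation: Word has 10 letters (P=1, O=2, S=4, E=1, I=1, N=1). Arrangements: 10!/Π(k!) = 75,600.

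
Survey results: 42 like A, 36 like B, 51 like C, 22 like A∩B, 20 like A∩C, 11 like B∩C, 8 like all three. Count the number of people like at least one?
84

Solution: |A∪B∪C| = 42+36+51-22-20-11+8 = 84.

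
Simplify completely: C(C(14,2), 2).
4,095

Working:
C(14,2) = 91, then C(91, 2) = 4,095.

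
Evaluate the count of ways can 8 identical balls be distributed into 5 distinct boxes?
495
C(8+5-1, 5-1) = C(12, 4) = 495.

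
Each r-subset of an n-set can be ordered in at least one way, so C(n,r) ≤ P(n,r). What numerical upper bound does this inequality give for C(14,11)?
14,529,715,200

P(14,11) = 14·13·12·11·10·9·8·7·6·5·4 = 14,529,715,200, so C(14,11) ≤ 14,529,715,200. (The bound is loose by a factor of 11! = 39,916,800: C(14,11) = 14,529,715,200/39,916,800 = 364.)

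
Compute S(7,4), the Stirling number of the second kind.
350

Solution: Using the Stirling recurrence: S(n,k) = k·S(n-1,k) + S(n-1,k-1)
S(7,4) = 4·S(6,4) + S(6,3)
         = 4·65 + 90
         = 260 + 90
         = 350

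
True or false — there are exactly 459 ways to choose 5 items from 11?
False

Explanation: C(11,5) = 462 ≠ 459.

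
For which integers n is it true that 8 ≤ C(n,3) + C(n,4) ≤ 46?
5, 6

Solution: C(4,3)+C(4,4)=5; C(5,3)+C(5,4)=15; C(6,3)+C(6,4)=35; C(7,3)+C(7,4)=70. So valid n = 5, 6.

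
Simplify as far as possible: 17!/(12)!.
742,560

Explanation: This equals 17×16×...×13 = 742,560.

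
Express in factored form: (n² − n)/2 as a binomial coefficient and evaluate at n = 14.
(n² − n)/2 = n(n−1)/2 = C(n,2). At n = 14: C(14,2) = 91.

Answer: C(n,2); C(14,2) = 91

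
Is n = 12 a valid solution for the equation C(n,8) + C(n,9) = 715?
C(12,8) + C(12,9) = 495 + 220 = 715, which equals 715.
Final answer: Yes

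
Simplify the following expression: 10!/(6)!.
5,040

Working:
This equals 10×9×...×7 = 5,040.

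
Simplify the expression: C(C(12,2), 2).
2,145
C(12,2) = 66, then C(66, 2) = 2,145.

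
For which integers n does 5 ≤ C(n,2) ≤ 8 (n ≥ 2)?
4

Solution: C(3,2)=3; C(4,2)=6; C(5,2)=10. So valid n = 4.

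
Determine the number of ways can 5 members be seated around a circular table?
24

Solution: Circular arrangements: (5-1)! = 24.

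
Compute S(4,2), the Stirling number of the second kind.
7

Solution: Using the Stirling recurrence: S(n,k) = k·S(n-1,k) + S(n-1,k-1)
S(4,2) = 2·S(3,2) + S(3,1)
         = 2·3 + 1
         = 6 + 1
         = 7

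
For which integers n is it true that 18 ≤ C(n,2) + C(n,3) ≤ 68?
5, 6, 7

Explanation: C(4,2)+C(4,3)=10; C(5,2)+C(5,3)=20; C(6,2)+C(6,3)=35; C(7,2)+C(7,3)=56; C(8,2)+C(8,3)=84. So valid n = 5, 6, 7.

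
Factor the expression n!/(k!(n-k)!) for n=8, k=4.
C(8,4) = 70

This is the binomial coefficient C(8,4) = 70.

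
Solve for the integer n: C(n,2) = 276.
24
C(n,2) = n(n−1)/2! is increasing in n, and n(n−1) = 2!·276 = 552 ≈ (n−0.5)^2 gives n ≈ 24.0. Check: C(22,2) = 231, C(23,2) = 253, C(24,2) = 276 ✓. So n = 24.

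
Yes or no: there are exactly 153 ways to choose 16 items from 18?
C(18,16) = 153.
Final answer: Yes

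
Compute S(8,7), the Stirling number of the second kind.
28

Using the Stirling recurrence: S(n,k) = k·S(n-1,k) + S(n-1,k-1)
S(8,7) = 7·S(7,7) + S(7,6)
         = 7·1 + 21
         = 7 + 21
         = 28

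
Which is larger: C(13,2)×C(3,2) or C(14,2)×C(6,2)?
C(13,2)×C(3,2)=234, C(14,2)×C(6,2)=1,365.

Answer: C(14,2)×C(6,2)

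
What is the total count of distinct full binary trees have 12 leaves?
58,786

Explanation: Using the Catalan number formula: C_n = C(2n, n) / (n+1)
C_11 = C(22, 11) / (11+1)
     = 705432 / 12
     = 58,786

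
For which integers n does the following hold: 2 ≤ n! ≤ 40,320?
2, 3, 4, 5, 6, 7, 8
n! is strictly increasing; 2! = 2 and 8! = 40,320, so valid n = 2, 3, 4, 5, 6, 7, 8.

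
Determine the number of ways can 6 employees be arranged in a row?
720

Reasoning: Arrangements of 6 distinct objects: 6! = 720.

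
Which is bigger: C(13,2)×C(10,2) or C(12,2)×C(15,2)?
C(12,2)×C(15,2)

C(13,2)×C(10,2)=3,510, C(12,2)×C(15,2)=6,930.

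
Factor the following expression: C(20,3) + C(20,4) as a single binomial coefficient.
C(21,4)
By Pascal's identity: C(20,3) + C(20,4) = C(21,4) = 5,985.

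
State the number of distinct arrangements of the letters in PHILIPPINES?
Word has 11 letters (P=3, H=1, I=3, L=1, N=1, E=1, S=1). Arrangements: 11!/Π(k!) = 1,108,800.
Final answer: 1,108,800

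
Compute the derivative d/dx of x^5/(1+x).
(5x^4(1+x) - x^5)/(1+x)²
Quotient rule: [5x^{4}(1+x) - x^5]/(1+x)².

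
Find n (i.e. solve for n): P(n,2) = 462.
22

P(n,2) = n(n−1) is increasing in n; n(n−1) ≈ (n−0.5)^2 = 462 gives n ≈ 22.0. Check: P(20,2) = 380, P(21,2) = 420, P(22,2) = 462 ✓. So n = 22.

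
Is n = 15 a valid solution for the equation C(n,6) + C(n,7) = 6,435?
No

Solution: C(15,6) + C(15,7) = 5,005 + 6,435 = 11,440, which does not equal 6,435.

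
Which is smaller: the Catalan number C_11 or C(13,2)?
C_11 = C(22,11)/(11+1) = 705,432/12 = 58,786; C(13,2) = 78.

Answer: C(13,2)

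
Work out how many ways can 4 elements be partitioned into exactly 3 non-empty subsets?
6
This equals S(4,3), the Stirling number of the 2nd kind.
Using the Stirling recurrence: S(n,k) = k·S(n-1,k) + S(n-1,k-1)
S(4,3) = 3·S(3,3) + S(3,2)
         = 3·1 + 3
         = 3 + 3
         = 6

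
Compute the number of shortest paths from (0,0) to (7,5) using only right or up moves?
792

Choose 7 rights from 12 moves: C(12,7) = 792.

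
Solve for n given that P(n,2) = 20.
5

Explanation: P(n,2) = n(n−1) is increasing in n; n(n−1) ≈ (n−0.5)^2 = 20 gives n ≈ 5.0. Check: P(3,2) = 6, P(4,2) = 12, P(5,2) = 20 ✓. So n = 5.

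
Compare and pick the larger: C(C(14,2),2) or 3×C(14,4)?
C(C(14,2),2)=4,095, 3×C(14,4)=3,003.

Answer: C(C(14,2),2)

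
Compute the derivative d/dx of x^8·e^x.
(8x^7 + x^8)e^x

Solution: Product rule: d/dx[x^8]·e^x + x^8·d/dx[e^x] = 8x^{7}e^x + x^8e^x.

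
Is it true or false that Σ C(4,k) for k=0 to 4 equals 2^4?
True

Solution: Binomial theorem: Σ C(4,k) = (1+1)^4 = 2^4 = 16; RHS 2^4 = 16.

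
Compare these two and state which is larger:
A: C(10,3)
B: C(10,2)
A

Explanation: A=C(10,3)=120, B=C(10,2)=45.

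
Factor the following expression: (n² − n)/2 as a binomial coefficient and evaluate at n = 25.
C(n,2); C(25,2) = 300

(n² − n)/2 = n(n−1)/2 = C(n,2). At n = 25: C(25,2) = 300.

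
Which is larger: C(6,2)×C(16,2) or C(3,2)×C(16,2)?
C(6,2)×C(16,2)

C(6,2)×C(16,2)=1,800, C(3,2)×C(16,2)=360.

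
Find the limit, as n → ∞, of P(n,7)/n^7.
1

P(n,7) = n(n-1)···(n-6) ≈ n^7 for large n. Limit = 1.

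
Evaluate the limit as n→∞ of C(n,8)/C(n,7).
∞

Solution: C(n,8)/C(n,7) = (n-7)/8 → ∞ as n → ∞.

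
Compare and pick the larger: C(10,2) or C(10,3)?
C(10,3)

Explanation: C(10,2)=45, C(10,3)=120.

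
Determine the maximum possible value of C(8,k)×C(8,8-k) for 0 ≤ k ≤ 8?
4,900

Explanation: C(8,k)·C(8,8-k) = C(8,k)², maximised at the centre k = 4: C(8,4)² = 4,900.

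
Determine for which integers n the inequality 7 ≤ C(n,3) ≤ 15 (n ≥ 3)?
5

Solution: C(4,3)=4; C(5,3)=10; C(6,3)=20. So valid n = 5.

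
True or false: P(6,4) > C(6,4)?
P(6,4) = 360 and C(6,4) = 15; P(n,r) = r! × C(n,r) so P > C whenever r ≥ 2.
Final answer: True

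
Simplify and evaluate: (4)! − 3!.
(4)! − 3! = (4)·3! − 3! = (4−1)·3! = 3·3! = 18.

Answer: 18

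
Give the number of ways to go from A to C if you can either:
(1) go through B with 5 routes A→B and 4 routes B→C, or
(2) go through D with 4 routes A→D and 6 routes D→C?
44

Route via B: 5×4=20. Route via D: 4×6=24. Total: 44.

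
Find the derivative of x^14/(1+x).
(14x^13(1+x) - x^14)/(1+x)²

Reasoning: Quotient rule: [14x^{13}(1+x) - x^14]/(1+x)².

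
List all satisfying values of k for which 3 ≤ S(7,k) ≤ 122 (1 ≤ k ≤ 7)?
2, 6
S(7,1)=1; S(7,2)=63; S(7,3)=301; S(7,4)=350; S(7,5)=140; S(7,6)=21; S(7,7)=1. So valid k = 2, 6.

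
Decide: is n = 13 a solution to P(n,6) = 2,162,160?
P(13,6) = 13·12·11·10·9·8 = 1,235,520, which does not equal 2,162,160.
Final answer: No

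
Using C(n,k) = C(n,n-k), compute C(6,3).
20

C(6,3) = C(6,3) = 20.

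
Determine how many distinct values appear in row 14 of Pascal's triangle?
8

Explanation: Row 14 has entries C(14,0)..C(14,14); by symmetry C(14,k)=C(14,14-k), giving 8 distinct values.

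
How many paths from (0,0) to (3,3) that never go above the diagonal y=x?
5

Counted by the Catalan number C_3: C_3 = C(6,3)/(3+1) = 20/4 = 5.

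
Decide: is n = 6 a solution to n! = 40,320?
No

6! = 6·5! = 6·120 = 720, which does not equal 40,320.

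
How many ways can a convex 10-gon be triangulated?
1,430
Using the Catalan number formula: C_n = C(2n, n) / (n+1)
C_8 = C(16, 8) / (8+1)
     = 12870 / 9
     = 1,430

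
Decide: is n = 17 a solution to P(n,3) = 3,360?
No

Explanation: P(17,3) = 17·16·15 = 4,080, which does not equal 3,360.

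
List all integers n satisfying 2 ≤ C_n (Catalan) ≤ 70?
C_1=1; C_2=2; C_3=5; C_4=14; C_5=42; C_6=132. So valid n = 2, 3, 4, 5.
Final answer: 2, 3, 4, 5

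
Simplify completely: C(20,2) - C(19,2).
19
C(20,2) - C(19,2) = C(19,1) = 19.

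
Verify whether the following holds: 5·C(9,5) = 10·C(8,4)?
False

Reasoning: Absorption identity k·C(n,k) = n·C(n-1,k-1). LHS = 5·126 = 630; RHS = 10·70 = 700.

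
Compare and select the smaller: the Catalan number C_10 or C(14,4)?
C_10 = C(20,10)/(10+1) = 184,756/11 = 16,796; C(14,4) = 1,001.

Answer: C(14,4)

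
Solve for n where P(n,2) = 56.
P(n,2) = n(n−1) is increasing in n; n(n−1) ≈ (n−0.5)^2 = 56 gives n ≈ 8.0. Check: P(6,2) = 30, P(7,2) = 42, P(8,2) = 56 ✓. So n = 8.
Final answer: 8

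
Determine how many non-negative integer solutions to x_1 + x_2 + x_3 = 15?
136

Explanation: C(15+3-1, 3-1) = 136.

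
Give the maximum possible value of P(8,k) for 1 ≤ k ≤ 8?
40,320

P(8,k) increases in k, so maximum at k = 8: 8! = 40,320.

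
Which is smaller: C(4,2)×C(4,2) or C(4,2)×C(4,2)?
Equal

Reasoning: C(4,2)×C(4,2)=36, C(4,2)×C(4,2)=36.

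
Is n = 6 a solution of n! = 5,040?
No

Solution: 6! = 6·5! = 6·120 = 720, which does not equal 5,040.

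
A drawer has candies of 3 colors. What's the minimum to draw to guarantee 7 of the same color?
19
Worst case: 6 of each = 18. One more: 19.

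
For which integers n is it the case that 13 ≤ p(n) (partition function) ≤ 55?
7, 8, 9, 10

Explanation: Tabulating p(n) via p(n) = p(n−1) + p(n−2) − p(n−5) − p(n−7) + …: p(6)=11; p(7)=15; p(8)=22; p(9)=30; p(10)=42; p(11)=56. So valid n = 7, 8, 9, 10.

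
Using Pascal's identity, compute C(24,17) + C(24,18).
480,700
C(24,17) + C(24,18) = C(25,18) = 480,700.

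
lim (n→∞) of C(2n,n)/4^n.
0

Working:
C(2n,n) ~ 4^n/√(πn), so C(2n,n)/4^n ~ 1/√(πn) → 0.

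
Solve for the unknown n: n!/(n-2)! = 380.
n!/(n-2)! = n×(n-1), a product of 2 consecutive integers ≈ (n−0.5)^2. 380^(1/2) + 0.5 ≈ 20.0; check n = 20: 20×19 = 380 ✓. So n = 20.

Answer: 20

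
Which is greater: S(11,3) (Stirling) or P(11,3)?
S(11,3)

Working:
S(11,3) = 3·S(10,3) + S(10,2) = 3·9,330 + 511 = 28,501; P(11,3) = 990.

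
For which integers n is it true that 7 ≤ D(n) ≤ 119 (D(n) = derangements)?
4, 5

Solution: Using D(n) = (n−1)[D(n−1) + D(n−2)] with D(1)=0, D(2)=1: D(3)=2; D(4)=9; D(5)=44; D(6)=265. So valid n = 4, 5.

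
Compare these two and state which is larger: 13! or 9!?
13!
13!=6,227,020,800, 9!=362,880. 13! > 9!.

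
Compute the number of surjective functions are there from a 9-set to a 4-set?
Onto functions = 4! × S(9,4)
First compute S(9,4) via recurrence:
Using the Stirling recurrence: S(n,k) = k·S(n-1,k) + S(n-1,k-1)
S(9,4) = 4·S(8,4) + S(8,3)
         = 4·1701 + 966
         = 6804 + 966
         = 7,770
Then: 24 × 7770 = 186,480

Answer: 186,480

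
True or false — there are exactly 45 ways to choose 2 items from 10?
True

Working:
C(10,2) = 45.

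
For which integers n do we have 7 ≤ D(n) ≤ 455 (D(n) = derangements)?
4, 5, 6

Working:
Using D(n) = (n−1)[D(n−1) + D(n−2)] with D(1)=0, D(2)=1: D(3)=2; D(4)=9; D(5)=44; D(6)=265; D(7)=1,854. So valid n = 4, 5, 6.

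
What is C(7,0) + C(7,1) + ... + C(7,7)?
128

Working:
Sum of binomial coefficients = 2^7 = 128.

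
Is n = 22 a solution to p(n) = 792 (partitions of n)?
Pentagonal recurrence p(n) = p(n−1) + p(n−2) − p(n−5) − p(n−7) + …: p(22) = p(21) + p(20) − p(17) − p(15) + p(10) + p(7) − p(0) = 792 + 627 − 297 − 176 + 42 + 15 − 1 = 1,002, which does not equal 792.

Answer: No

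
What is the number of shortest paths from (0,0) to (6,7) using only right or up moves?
1,716

Solution: Choose 6 rights from 13 moves: C(13,6) = 1,716.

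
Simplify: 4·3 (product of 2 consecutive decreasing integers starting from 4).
12

Solution: This is P(4,2) = 4!/(2)! = 12.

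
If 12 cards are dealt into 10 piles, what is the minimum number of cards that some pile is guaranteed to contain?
2
Pigeonhole: ⌈12/10⌉ = 2.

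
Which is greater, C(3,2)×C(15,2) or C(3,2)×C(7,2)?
C(3,2)×C(15,2)

Solution: C(3,2)×C(15,2)=315, C(3,2)×C(7,2)=63.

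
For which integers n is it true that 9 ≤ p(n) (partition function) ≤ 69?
Tabulating p(n) via p(n) = p(n−1) + p(n−2) − p(n−5) − p(n−7) + …: p(5)=7; p(6)=11; p(7)=15; p(8)=22; p(9)=30; p(10)=42; p(11)=56; p(12)=77. So valid n = 6, 7, 8, 9, 10, 11.
Final answer: 6, 7, 8, 9, 10, 11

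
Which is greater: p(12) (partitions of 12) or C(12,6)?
C(12,6)

Solution: Pentagonal recurrence p(n) = p(n−1) + p(n−2) − p(n−5) − p(n−7) + …: p(12) = p(11) + p(10) − p(7) − p(5) + p(0) = 56 + 42 − 15 − 7 + 1 = 77; C(12,6) = 924.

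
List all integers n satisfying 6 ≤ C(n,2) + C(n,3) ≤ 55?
4, 5, 6

Working:
C(3,2)+C(3,3)=4; C(4,2)+C(4,3)=10; C(5,2)+C(5,3)=20; C(6,2)+C(6,3)=35; C(7,2)+C(7,3)=56. So valid n = 4, 5, 6.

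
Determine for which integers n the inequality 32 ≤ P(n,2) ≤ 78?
7, 8, 9

Solution: P(6,2)=30; P(7,2)=42; P(8,2)=56; P(9,2)=72; P(10,2)=90. So valid n = 7, 8, 9.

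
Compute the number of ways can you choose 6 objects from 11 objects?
462

C(11,6) = 11! / (6! × (11-6)!)
         = 11! / (6! × 5!)
         = 462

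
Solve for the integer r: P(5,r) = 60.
3

Solution: P(5,r) = 5·4·…·(5−r+1), a product of r factors. Multiplying down from 5: 5 = 5; 5·4 = 20; 5·4·3 = 60 ✓ (3 factors). So r = 3.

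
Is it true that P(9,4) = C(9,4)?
False
P(9,4) = 3,024 but C(9,4) = 126; they differ by a factor of 4! = 24, so the statement does not hold.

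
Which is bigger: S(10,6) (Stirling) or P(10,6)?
S(10,6) = 6·S(9,6) + S(9,5) = 6·2,646 + 6,951 = 22,827; P(10,6) = 151,200.
Final answer: P(10,6)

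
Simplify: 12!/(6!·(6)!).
924

This is C(12,6) = 924.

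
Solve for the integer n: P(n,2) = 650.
26

Solution: P(n,2) = n(n−1) is increasing in n; n(n−1) ≈ (n−0.5)^2 = 650 gives n ≈ 26.0. Check: P(24,2) = 552, P(25,2) = 600, P(26,2) = 650 ✓. So n = 26.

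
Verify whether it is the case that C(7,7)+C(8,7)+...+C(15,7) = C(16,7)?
False

Explanation: Hockey stick identity gives Σ = C(16,8) = 12,870; RHS C(16,7) = 11,440.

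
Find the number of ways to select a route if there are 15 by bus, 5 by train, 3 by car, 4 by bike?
By the addition principle: 15 + 5 + 3 + 4 = 27.

Answer: 27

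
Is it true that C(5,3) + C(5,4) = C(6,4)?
Pascal's identity: LHS = 10 + 5 = 15; RHS = C(6,4) = 15. Both sides agree, so the statement holds.
Final answer: True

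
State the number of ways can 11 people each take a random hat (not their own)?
14,684,570

Solution: Using D(n) = (n-1)[D(n-1) + D(n-2)]:
D(11) = (11-1) × [D(10) + D(9)]
      = 10 × [1334961 + 133496]
      = 10 × 1468457
      = 14,684,570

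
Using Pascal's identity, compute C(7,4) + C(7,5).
C(7,4) + C(7,5) = C(8,5) = 56.
Final answer: 56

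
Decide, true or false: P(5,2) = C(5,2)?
False

P(5,2) = 20 but C(5,2) = 10; they differ by a factor of 2! = 2, so the statement does not hold.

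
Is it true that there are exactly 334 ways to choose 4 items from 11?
False

C(11,4) = 330 ≠ 334.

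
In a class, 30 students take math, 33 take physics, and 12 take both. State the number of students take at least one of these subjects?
51

Working:
|A∪B| = |A|+|B|-|A∩B| = 30+33-12 = 51.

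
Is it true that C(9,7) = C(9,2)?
True

Explanation: Symmetry C(n,k) = C(n,n-k): C(9,7) = 36 and C(9,2) = 36. Both sides agree, so the statement holds.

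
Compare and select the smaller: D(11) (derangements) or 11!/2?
D(11)
D(11) = (11-1)·[D(10) + D(9)] = 10·[1,334,961 + 133,496] = 14,684,570; 11!/2 = 39,916,800/2 = 19,958,400.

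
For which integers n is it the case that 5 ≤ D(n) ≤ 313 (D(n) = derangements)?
Using D(n) = (n−1)[D(n−1) + D(n−2)] with D(1)=0, D(2)=1: D(3)=2; D(4)=9; D(5)=44; D(6)=265; D(7)=1,854. So valid n = 4, 5, 6.
Final answer: 4, 5, 6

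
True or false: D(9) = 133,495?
False

Derangements of 9 elements: D(9) = (9-1)·[D(8) + D(7)] = 8·[14,833 + 1,854] = 133,496.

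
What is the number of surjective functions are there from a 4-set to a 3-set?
Onto functions = 3! × S(4,3)
First compute S(4,3) via recurrence:
Using the Stirling recurrence: S(n,k) = k·S(n-1,k) + S(n-1,k-1)
S(4,3) = 3·S(3,3) + S(3,2)
         = 3·1 + 3
         = 3 + 3
         = 6
Then: 6 × 6 = 36
Final answer: 36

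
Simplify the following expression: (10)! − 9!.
(10)! − 9! = (10)·9! − 9! = (10−1)·9! = 9·9! = 3,265,920.

Answer: 3,265,920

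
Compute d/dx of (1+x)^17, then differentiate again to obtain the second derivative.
First derivative: 17(1+x)^{16}. Second derivative: 17·16·(1+x)^{15} = 272(1+x)^{15}.
Final answer: 272(1+x)^15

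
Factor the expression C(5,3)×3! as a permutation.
C(5,3)×3! = [5!/(3!(2)!)]×3! = 5!/(2)! = P(5,3) = 60.
Final answer: P(5,3)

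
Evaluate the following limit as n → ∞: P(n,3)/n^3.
1

P(n,3) = n(n-1)(n-2) ≈ n^3 for large n. Limit = 1.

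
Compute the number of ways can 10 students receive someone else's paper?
1,334,961

Reasoning: Using D(n) = (n-1)[D(n-1) + D(n-2)]:
D(10) = (10-1) × [D(9) + D(8)]
      = 9 × [133496 + 14833]
      = 9 × 148329
      = 1,334,961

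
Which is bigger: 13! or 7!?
13!=6,227,020,800, 7!=5,040. 13! > 7!.
Final answer: 13!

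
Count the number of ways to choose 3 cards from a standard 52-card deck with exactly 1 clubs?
13 clubs and 39 non-clubs: C(13,1) × C(39,2) = 13 × 741 = 9,633.

Answer: 9,633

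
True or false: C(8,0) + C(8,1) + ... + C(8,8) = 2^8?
Binomial theorem with x = y = 1: Σ C(8,i) = (1+1)^8 = 2^8 = 256. The statement holds.
Final answer: True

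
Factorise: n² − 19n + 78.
Seek roots whose sum is 19 and product is 78: (6, 13). So n² − 19n + 78 = (n − 6)(n − 13).
Final answer: (n − 6)(n − 13)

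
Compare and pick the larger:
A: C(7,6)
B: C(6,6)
A

Solution: A=C(7,6)=7, B=C(6,6)=1.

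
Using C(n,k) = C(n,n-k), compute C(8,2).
C(8,2) = C(8,6) = 28.

Answer: 28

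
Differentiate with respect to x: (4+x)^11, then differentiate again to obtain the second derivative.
110(4+x)^9

Reasoning: First derivative: 11(4+x)^{10}. Second derivative: 11·10·(4+x)^{9} = 110(4+x)^{9}.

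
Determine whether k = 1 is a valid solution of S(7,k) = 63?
No

Solution: S(7,1) = 1·S(6,1) + S(6,0) = 1·1 + 0 = 1, which does not equal 63.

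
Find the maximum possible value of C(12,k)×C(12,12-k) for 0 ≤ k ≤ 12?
853,776

Solution: C(12,k)·C(12,12-k) = C(12,k)², maximised at the centre k = 6: C(12,6)² = 853,776.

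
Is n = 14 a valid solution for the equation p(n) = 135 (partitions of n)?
Yes

Working:
Pentagonal recurrence p(n) = p(n−1) + p(n−2) − p(n−5) − p(n−7) + …: p(14) = p(13) + p(12) − p(9) − p(7) + p(2) = 101 + 77 − 30 − 15 + 2 = 135, which equals 135.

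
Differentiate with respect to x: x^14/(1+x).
(14x^13(1+x) - x^14)/(1+x)²

Solution: Quotient rule: [14x^{13}(1+x) - x^14]/(1+x)².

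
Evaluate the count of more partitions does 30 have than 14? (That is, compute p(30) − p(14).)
5,469

Explanation: Pentagonal recurrence p(n) = p(n−1) + p(n−2) − p(n−5) − p(n−7) + …: p(30) = p(29) + p(28) − p(25) − p(23) + p(18) + p(15) − p(8) − p(4) = 4,565 + 3,718 − 1,958 − 1,255 + 385 + 176 − 22 − 5 = 5,604.
p(14) = p(13) + p(12) − p(9) − p(7) + p(2) = 101 + 77 − 30 − 15 + 2 = 135.
Difference = 5,604 − 135 = 5,469.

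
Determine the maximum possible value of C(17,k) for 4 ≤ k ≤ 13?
24,310

C(17,k) is maximised at the centre of the row: C(17,8) = 24,310.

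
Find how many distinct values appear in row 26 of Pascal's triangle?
14

Working:
Row 26 has entries C(26,0)..C(26,26); by symmetry C(26,k)=C(26,26-k), giving 14 distinct values.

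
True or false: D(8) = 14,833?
True

Explanation: Derangements of 8 elements: D(8) = (8-1)·[D(7) + D(6)] = 7·[1,854 + 265] = 14,833.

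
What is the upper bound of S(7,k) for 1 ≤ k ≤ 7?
Row S(7,k) for k = 1..7 (via S(n,k) = k·S(n−1,k) + S(n−1,k−1)): 1, 63, 301, 350, 140, 21, 1. The row is unimodal; maximum at k = 4: 350.
Final answer: 350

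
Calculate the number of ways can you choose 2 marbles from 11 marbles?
55

Reasoning: C(11,2) = 11! / (2! × (11-2)!)
         = 11! / (2! × 9!)
         = 55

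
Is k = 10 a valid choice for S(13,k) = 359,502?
No

Explanation: S(13,10) = 10·S(12,10) + S(12,9) = 10·1,705 + 22,275 = 39,325, which does not equal 359,502.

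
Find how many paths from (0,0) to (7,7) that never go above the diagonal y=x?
429

Solution: Counted by the Catalan number C_7: C_7 = C(14,7)/(7+1) = 3,432/8 = 429.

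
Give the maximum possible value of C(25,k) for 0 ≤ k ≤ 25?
5,200,300

Working:
Maximum at k = 12 or k = 13: C(25,12) = 5,200,300.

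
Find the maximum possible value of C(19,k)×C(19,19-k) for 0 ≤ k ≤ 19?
8,533,694,884

Explanation: C(19,k)·C(19,19-k) = C(19,k)², maximised at the centre k = 9: C(19,9)² = 8,533,694,884.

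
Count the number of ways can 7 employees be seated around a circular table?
720

Solution: Circular arrangements: (7-1)! = 720.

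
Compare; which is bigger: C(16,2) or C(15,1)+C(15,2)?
By Pascal's identity: C(16,2) = C(15,1)+C(15,2) = 120. Equal.

Answer: Equal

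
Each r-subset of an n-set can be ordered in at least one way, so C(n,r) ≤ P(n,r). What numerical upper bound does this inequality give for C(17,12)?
2,964,061,900,800

Solution: P(17,12) = 17·16·15·14·13·12·11·10·9·8·7·6 = 2,964,061,900,800, so C(17,12) ≤ 2,964,061,900,800. (The bound is loose by a factor of 12! = 479,001,600: C(17,12) = 2,964,061,900,800/479,001,600 = 6,188.)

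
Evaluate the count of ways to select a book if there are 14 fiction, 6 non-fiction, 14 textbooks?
34

Working:
By the addition principle: 14 + 6 + 14 = 34.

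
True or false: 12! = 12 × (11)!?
By definition n! = n × (n-1)!, so 12! = 12 × 11!.

Answer: True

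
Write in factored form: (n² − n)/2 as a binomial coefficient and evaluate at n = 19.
C(n,2); C(19,2) = 171

(n² − n)/2 = n(n−1)/2 = C(n,2). At n = 19: C(19,2) = 171.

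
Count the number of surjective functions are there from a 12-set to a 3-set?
519,156

Reasoning: Onto functions = 3! × S(12,3)
First compute S(12,3) via recurrence:
Using the Stirling recurrence: S(n,k) = k·S(n-1,k) + S(n-1,k-1)
S(12,3) = 3·S(11,3) + S(11,2)
         = 3·28501 + 1023
         = 85503 + 1023
         = 86,526
Then: 6 × 86526 = 519,156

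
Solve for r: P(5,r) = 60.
P(5,r) = 5·4·…·(5−r+1), a product of r factors. Multiplying down from 5: 5 = 5; 5·4 = 20; 5·4·3 = 60 ✓ (3 factors). So r = 3.
Final answer: 3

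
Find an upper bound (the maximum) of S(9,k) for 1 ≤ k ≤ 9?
7,770

Reasoning: Row S(9,k) for k = 1..9 (via S(n,k) = k·S(n−1,k) + S(n−1,k−1)): 1, 255, 3,025, 7,770, 6,951, 2,646, 462, 36, 1. The row is unimodal; maximum at k = 4: 7,770.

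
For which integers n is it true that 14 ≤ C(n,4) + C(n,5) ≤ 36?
6

Solution: C(5,4)+C(5,5)=6; C(6,4)+C(6,5)=21; C(7,4)+C(7,5)=56. So valid n = 6.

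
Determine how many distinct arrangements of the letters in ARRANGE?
1,260
Word has 7 letters (A=2, R=2, N=1, G=1, E=1). Arrangements: 7!/Π(k!) = 1,260.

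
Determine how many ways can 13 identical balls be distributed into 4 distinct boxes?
C(13+4-1, 4-1) = C(16, 3) = 560.

Answer: 560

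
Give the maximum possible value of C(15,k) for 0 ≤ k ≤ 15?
6,435

Working:
Maximum at k = 7 or k = 8: C(15,7) = 6,435.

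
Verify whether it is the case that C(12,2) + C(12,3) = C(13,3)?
True

Pascal's identity: LHS = 66 + 220 = 286; RHS = C(13,3) = 286. Both sides agree, so the statement holds.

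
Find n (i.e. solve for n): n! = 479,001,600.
12

Solution: n! is strictly increasing. 10! = 3,628,800, 11! = 39,916,800, 12! = 479,001,600 ✓. So n = 12.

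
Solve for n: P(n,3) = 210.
7

Solution: P(n,3) = n(n−1)(n−2) is increasing in n; n(n−1)(n−2) ≈ (n−1)^3 = 210 gives n ≈ 6.9. Check: P(5,3) = 60, P(6,3) = 120, P(7,3) = 210 ✓. So n = 7.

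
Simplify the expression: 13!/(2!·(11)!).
This is C(13,2) = 78.

Answer: 78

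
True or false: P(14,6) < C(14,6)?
P(14,6) = 2,162,160 and C(14,6) = 3,003; P(n,r) = r! × C(n,r) so P > C whenever r ≥ 2.
Final answer: False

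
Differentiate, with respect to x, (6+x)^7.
Using the power rule: d/dx (6+x)^7 = 7(6+x)^{6}.
Final answer: 7(6+x)^6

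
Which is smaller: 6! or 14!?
6!

Reasoning: 6!=720, 14!=87,178,291,200. 14! > 6!.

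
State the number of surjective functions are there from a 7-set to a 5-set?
Onto functions = 5! × S(7,5)
First compute S(7,5) via recurrence:
Using the Stirling recurrence: S(n,k) = k·S(n-1,k) + S(n-1,k-1)
S(7,5) = 5·S(6,5) + S(6,4)
         = 5·15 + 65
         = 75 + 65
         = 140
Then: 120 × 140 = 16,800

Answer: 16,800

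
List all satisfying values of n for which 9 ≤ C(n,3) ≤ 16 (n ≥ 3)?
5

C(4,3)=4; C(5,3)=10; C(6,3)=20. So valid n = 5.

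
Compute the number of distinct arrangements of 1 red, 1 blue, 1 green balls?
6

Working:
Multinomial: 3!/(1! × 1! × 1!) = 6.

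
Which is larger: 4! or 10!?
4!=24, 10!=3,628,800. 10! > 4!.

Answer: 10!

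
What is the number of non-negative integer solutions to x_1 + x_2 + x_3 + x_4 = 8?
165

C(8+4-1, 4-1) = 165.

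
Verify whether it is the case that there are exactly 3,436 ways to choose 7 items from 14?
False

C(14,7) = 3,432 ≠ 3436.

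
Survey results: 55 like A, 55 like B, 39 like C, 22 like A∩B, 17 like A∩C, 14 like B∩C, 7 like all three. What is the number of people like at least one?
103

Reasoning: |A∪B∪C| = 55+55+39-22-17-14+7 = 103.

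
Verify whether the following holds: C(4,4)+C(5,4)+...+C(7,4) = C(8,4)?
Hockey stick identity gives Σ = C(8,5) = 56; RHS C(8,4) = 70.

Answer: False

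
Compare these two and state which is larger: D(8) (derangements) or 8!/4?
D(8) = (8-1)·[D(7) + D(6)] = 7·[1,854 + 265] = 14,833; 8!/4 = 40,320/4 = 10,080.
Final answer: D(8)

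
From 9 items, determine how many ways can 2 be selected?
36

Explanation: C(9,2) = 9! / (2! × (9-2)!)
         = 9! / (2! × 7!)
         = 36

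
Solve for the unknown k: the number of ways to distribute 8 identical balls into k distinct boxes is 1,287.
6

Solution: Stars and bars: the count is C(8+k−1, k−1), increasing in k. k=4: C(11,3) = 165, k=5: C(12,4) = 495, k=6: C(13,5) = 1,287 ✓. So k = 6.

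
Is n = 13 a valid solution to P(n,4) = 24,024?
No

Explanation: P(13,4) = 13·12·11·10 = 17,160, which does not equal 24,024.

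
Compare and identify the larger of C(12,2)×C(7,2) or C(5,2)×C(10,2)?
C(12,2)×C(7,2)=1,386, C(5,2)×C(10,2)=450.
Final answer: C(12,2)×C(7,2)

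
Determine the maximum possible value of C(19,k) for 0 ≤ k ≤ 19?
92,378
Maximum at k = 9 or k = 10: C(19,9) = 92,378.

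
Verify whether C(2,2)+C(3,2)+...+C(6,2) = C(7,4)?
True
Hockey stick identity gives Σ = C(7,3) = 35; RHS C(7,4) = 35.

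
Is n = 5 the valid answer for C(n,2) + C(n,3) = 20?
Yes

Explanation: C(5,2) + C(5,3) = 10 + 10 = 20, which equals 20.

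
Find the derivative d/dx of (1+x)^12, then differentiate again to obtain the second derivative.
First derivative: 12(1+x)^{11}. Second derivative: 12·11·(1+x)^{10} = 132(1+x)^{10}.
Final answer: 132(1+x)^10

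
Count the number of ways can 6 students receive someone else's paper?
265

Explanation: Using D(n) = (n-1)[D(n-1) + D(n-2)]:
D(6) = (6-1) × [D(5) + D(4)]
      = 5 × [44 + 9]
      = 5 × 53
      = 265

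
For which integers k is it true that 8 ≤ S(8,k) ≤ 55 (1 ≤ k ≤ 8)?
S(8,1)=1; S(8,2)=127; S(8,3)=966; S(8,4)=1,701; S(8,5)=1,050; S(8,6)=266; S(8,7)=28; S(8,8)=1. So valid k = 7.
Final answer: 7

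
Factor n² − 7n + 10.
Seek roots whose sum is 7 and product is 10: (2, 5). So n² − 7n + 10 = (n − 2)(n − 5).

Answer: (n − 2)(n − 5)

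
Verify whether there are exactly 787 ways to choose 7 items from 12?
False
C(12,7) = 792 ≠ 787.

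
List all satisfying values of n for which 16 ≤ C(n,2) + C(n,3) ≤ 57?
5, 6, 7

Reasoning: C(4,2)+C(4,3)=10; C(5,2)+C(5,3)=20; C(6,2)+C(6,3)=35; C(7,2)+C(7,3)=56; C(8,2)+C(8,3)=84. So valid n = 5, 6, 7.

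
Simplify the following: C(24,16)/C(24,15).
9/16

Reasoning: C(n,k+1)/C(n,k) = (n−k)/(k+1). Here (24−15)/(15+1) = 9/16 = 9/16.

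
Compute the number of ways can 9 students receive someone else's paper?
Using D(n) = (n-1)[D(n-1) + D(n-2)]:
D(9) = (9-1) × [D(8) + D(7)]
      = 8 × [14833 + 1854]
      = 8 × 16687
      = 133,496
Final answer: 133,496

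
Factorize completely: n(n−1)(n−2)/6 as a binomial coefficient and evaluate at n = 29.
C(n,3); C(29,3) = 3,654

Reasoning: n(n−1)(n−2)/6 = n!/(3!(n−3)!) = C(n,3). At n = 29: C(29,3) = 3,654.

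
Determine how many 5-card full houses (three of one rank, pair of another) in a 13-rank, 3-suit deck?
468

Solution: Triple rank: 13. Triple suits: C(3,3)=1. Pair rank: 12. Pair suits: C(3,2)=3. Total: 468.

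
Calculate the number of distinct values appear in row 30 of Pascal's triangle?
Row 30 has entries C(30,0)..C(30,30); by symmetry C(30,k)=C(30,30-k), giving 16 distinct values.

Answer: 16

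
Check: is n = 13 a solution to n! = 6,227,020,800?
Yes

Working:
13! = 13·12! = 13·479,001,600 = 6,227,020,800, which equals 6,227,020,800.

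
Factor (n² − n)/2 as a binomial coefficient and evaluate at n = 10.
C(n,2); C(10,2) = 45

Explanation: (n² − n)/2 = n(n−1)/2 = C(n,2). At n = 10: C(10,2) = 45.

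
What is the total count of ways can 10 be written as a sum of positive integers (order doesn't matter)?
42

Working:
Pentagonal recurrence p(n) = p(n−1) + p(n−2) − p(n−5) − p(n−7) + …: p(10) = p(9) + p(8) − p(5) − p(3) = 30 + 22 − 7 − 3 = 42.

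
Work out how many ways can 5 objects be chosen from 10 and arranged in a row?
30,240

Explanation: P(10,5) = 10!/(10-5)! = 30,240.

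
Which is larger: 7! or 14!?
14!

7!=5,040, 14!=87,178,291,200. 14! > 7!.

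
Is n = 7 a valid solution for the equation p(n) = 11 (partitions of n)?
No

Working:
Pentagonal recurrence p(n) = p(n−1) + p(n−2) − p(n−5) − p(n−7) + …: p(7) = p(6) + p(5) − p(2) − p(0) = 11 + 7 − 2 − 1 = 15, which does not equal 11.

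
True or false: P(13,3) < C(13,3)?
False

P(13,3) = 1,716 and C(13,3) = 286; P(n,r) = r! × C(n,r) so P > C whenever r ≥ 2.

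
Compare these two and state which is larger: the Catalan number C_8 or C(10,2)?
C_8 = C(16,8)/(8+1) = 12,870/9 = 1,430; C(10,2) = 45.
Final answer: C_8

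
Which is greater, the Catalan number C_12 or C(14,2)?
C_12

C_12 = C(24,12)/(12+1) = 2,704,156/13 = 208,012; C(14,2) = 91.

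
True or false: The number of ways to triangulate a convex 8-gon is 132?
Triangulations of a convex 8-gon are counted by the Catalan number C_6: C_6 = C(12,6)/(6+1) = 924/7 = 132.
Final answer: True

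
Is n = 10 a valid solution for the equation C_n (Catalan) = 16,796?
Yes
C_10 = C(20,10)/(10+1) = 184,756/11 = 16,796, which equals 16,796.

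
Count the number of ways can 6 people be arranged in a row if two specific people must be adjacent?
240

Treat pair as unit: (6-1)! arrangements × 2 internal orders = 240.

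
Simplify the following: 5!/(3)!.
20

Solution: This equals 5×4 = 20.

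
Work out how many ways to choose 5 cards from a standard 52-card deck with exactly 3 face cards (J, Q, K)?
12 face cards and 40 non-face cards: C(12,3) × C(40,2) = 220 × 780 = 171,600.

Answer: 171,600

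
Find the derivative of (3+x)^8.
Using the power rule: d/dx (3+x)^8 = 8(3+x)^{7}.

Answer: 8(3+x)^7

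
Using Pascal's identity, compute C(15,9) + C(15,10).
C(15,9) + C(15,10) = C(16,10) = 8,008.
Final answer: 8,008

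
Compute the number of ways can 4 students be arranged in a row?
24

Explanation: Arrangements of 4 distinct objects: 4! = 24.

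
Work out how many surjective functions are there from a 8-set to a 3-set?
Onto functions = 3! × S(8,3)
First compute S(8,3) via recurrence:
Using the Stirling recurrence: S(n,k) = k·S(n-1,k) + S(n-1,k-1)
S(8,3) = 3·S(7,3) + S(7,2)
         = 3·301 + 63
         = 903 + 63
         = 966
Then: 6 × 966 = 5,796

Answer: 5,796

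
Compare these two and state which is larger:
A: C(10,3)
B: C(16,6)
B
A=C(10,3)=120, B=C(16,6)=8,008.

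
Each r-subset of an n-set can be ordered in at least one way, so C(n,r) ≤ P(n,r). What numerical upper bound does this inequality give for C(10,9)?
3,628,800

Solution: P(10,9) = 10·9·8·7·6·5·4·3·2 = 3,628,800, so C(10,9) ≤ 3,628,800. (The bound is loose by a factor of 9! = 362,880: C(10,9) = 3,628,800/362,880 = 10.)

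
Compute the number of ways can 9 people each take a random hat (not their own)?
133,496

Using D(n) = (n-1)[D(n-1) + D(n-2)]:
D(9) = (9-1) × [D(8) + D(7)]
      = 8 × [14833 + 1854]
      = 8 × 16687
      = 133,496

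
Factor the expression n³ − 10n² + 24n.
n(n − 4)(n − 6)
n³ − 10n² + 24n = n(n² − 10n + 24) = n(n − 4)(n − 6).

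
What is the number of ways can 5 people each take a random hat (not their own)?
44

Explanation: Using D(n) = (n-1)[D(n-1) + D(n-2)]:
D(5) = (5-1) × [D(4) + D(3)]
      = 4 × [9 + 2]
      = 4 × 11
      = 44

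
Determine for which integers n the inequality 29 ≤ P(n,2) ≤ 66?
6, 7, 8

Explanation: P(5,2)=20; P(6,2)=30; P(7,2)=42; P(8,2)=56; P(9,2)=72. So valid n = 6, 7, 8.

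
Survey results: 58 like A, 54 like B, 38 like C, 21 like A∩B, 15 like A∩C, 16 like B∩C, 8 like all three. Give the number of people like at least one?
106

Reasoning: |A∪B∪C| = 58+54+38-21-15-16+8 = 106.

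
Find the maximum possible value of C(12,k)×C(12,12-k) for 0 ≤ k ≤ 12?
C(12,k)·C(12,12-k) = C(12,k)², maximised at the centre k = 6: C(12,6)² = 853,776.

Answer: 853,776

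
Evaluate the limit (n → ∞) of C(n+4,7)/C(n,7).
1
Both numerator and denominator grow as n^7/7! for large n, so the ratio → 1.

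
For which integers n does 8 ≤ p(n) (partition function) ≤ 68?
6, 7, 8, 9, 10, 11

Reasoning: Tabulating p(n) via p(n) = p(n−1) + p(n−2) − p(n−5) − p(n−7) + …: p(5)=7; p(6)=11; p(7)=15; p(8)=22; p(9)=30; p(10)=42; p(11)=56; p(12)=77. So valid n = 6, 7, 8, 9, 10, 11.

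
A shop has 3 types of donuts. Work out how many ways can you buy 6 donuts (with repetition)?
28

Stars and bars: C(6+3-1, 6) = C(8, 6) = 28.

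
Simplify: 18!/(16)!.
This equals 18×17 = 306.

Answer: 306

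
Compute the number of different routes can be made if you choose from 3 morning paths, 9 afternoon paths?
27

By the multiplication principle: 3 × 9 = 27.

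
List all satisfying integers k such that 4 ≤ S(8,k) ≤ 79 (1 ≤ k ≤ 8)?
S(8,1)=1; S(8,2)=127; S(8,3)=966; S(8,4)=1,701; S(8,5)=1,050; S(8,6)=266; S(8,7)=28; S(8,8)=1. So valid k = 7.

Answer: 7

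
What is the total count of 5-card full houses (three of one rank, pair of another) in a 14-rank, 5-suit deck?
18,200

Triple rank: 14. Triple suits: C(5,3)=10. Pair rank: 13. Pair suits: C(5,2)=10. Total: 18,200.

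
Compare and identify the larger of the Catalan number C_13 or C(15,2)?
C_13

Explanation: C_13 = C(26,13)/(13+1) = 10,400,600/14 = 742,900; C(15,2) = 105.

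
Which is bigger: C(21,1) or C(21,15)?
C(21,15)

Solution: C(21,1)=21, C(21,15)=54,264.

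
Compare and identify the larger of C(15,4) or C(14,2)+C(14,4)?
C(15,4)=1,365; C(14,2)+C(14,4)=91+1,001=1,092.

Answer: C(15,4)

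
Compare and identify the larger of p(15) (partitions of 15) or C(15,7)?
C(15,7)

Solution: Pentagonal recurrence p(n) = p(n−1) + p(n−2) − p(n−5) − p(n−7) + …: p(15) = p(14) + p(13) − p(10) − p(8) + p(3) + p(0) = 135 + 101 − 42 − 22 + 3 + 1 = 176; C(15,7) = 6,435.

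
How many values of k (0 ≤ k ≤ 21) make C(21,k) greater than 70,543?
Row 21 is unimodal and symmetric about k=21/2. C(21,6)=54,264 ≤ 70,543; C(21,7)=116,280 > 70,543; by symmetry C(21,k) > 70,543 for k = 7..14. That's 14 - 7 + 1 = 8 values.
Final answer: 8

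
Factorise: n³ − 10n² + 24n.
n(n − 4)(n − 6)

Reasoning: n³ − 10n² + 24n = n(n² − 10n + 24) = n(n − 4)(n − 6).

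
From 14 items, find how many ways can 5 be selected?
2,002

Reasoning: C(14,5) = 14! / (5! × (14-5)!)
         = 14! / (5! × 9!)
         = 2,002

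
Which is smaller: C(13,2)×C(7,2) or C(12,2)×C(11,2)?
C(13,2)×C(7,2)

Working:
C(13,2)×C(7,2)=1,638, C(12,2)×C(11,2)=3,630.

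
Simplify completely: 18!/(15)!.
4,896
This equals 18×17×16 = 4,896.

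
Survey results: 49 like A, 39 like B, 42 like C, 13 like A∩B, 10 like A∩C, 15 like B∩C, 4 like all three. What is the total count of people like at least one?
96

Solution: |A∪B∪C| = 49+39+42-13-10-15+4 = 96.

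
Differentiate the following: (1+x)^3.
Using the power rule: d/dx (1+x)^3 = 3(1+x)^{2}.
Final answer: 3(1+x)^2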